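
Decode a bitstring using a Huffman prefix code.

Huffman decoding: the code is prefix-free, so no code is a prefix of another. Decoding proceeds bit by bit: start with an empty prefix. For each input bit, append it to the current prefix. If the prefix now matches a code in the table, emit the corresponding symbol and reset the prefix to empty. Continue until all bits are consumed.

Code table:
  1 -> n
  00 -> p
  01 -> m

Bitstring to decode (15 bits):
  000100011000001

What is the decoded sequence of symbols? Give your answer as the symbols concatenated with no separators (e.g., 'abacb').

Bit 0: prefix='0' (no match yet)
Bit 1: prefix='00' -> emit 'p', reset
Bit 2: prefix='0' (no match yet)
Bit 3: prefix='01' -> emit 'm', reset
Bit 4: prefix='0' (no match yet)
Bit 5: prefix='00' -> emit 'p', reset
Bit 6: prefix='0' (no match yet)
Bit 7: prefix='01' -> emit 'm', reset
Bit 8: prefix='1' -> emit 'n', reset
Bit 9: prefix='0' (no match yet)
Bit 10: prefix='00' -> emit 'p', reset
Bit 11: prefix='0' (no match yet)
Bit 12: prefix='00' -> emit 'p', reset
Bit 13: prefix='0' (no match yet)
Bit 14: prefix='01' -> emit 'm', reset

Answer: pmpmnppm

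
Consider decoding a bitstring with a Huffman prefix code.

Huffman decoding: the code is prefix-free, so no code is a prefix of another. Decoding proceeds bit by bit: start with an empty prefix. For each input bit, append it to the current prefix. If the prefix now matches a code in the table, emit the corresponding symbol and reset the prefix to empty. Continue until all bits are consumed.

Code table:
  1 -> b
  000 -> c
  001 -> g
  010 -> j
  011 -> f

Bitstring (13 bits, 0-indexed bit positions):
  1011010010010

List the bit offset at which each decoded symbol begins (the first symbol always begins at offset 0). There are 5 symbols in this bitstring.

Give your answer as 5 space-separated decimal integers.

Answer: 0 1 4 7 10

Derivation:
Bit 0: prefix='1' -> emit 'b', reset
Bit 1: prefix='0' (no match yet)
Bit 2: prefix='01' (no match yet)
Bit 3: prefix='011' -> emit 'f', reset
Bit 4: prefix='0' (no match yet)
Bit 5: prefix='01' (no match yet)
Bit 6: prefix='010' -> emit 'j', reset
Bit 7: prefix='0' (no match yet)
Bit 8: prefix='01' (no match yet)
Bit 9: prefix='010' -> emit 'j', reset
Bit 10: prefix='0' (no match yet)
Bit 11: prefix='01' (no match yet)
Bit 12: prefix='010' -> emit 'j', reset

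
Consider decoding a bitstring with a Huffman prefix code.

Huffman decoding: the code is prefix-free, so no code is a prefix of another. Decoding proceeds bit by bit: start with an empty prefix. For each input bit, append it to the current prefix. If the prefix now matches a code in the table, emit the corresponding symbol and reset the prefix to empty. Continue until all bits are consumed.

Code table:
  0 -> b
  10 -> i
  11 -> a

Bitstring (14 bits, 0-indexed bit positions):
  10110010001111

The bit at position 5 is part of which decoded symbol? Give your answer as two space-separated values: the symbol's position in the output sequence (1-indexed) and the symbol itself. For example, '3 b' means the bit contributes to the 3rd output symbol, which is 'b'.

Bit 0: prefix='1' (no match yet)
Bit 1: prefix='10' -> emit 'i', reset
Bit 2: prefix='1' (no match yet)
Bit 3: prefix='11' -> emit 'a', reset
Bit 4: prefix='0' -> emit 'b', reset
Bit 5: prefix='0' -> emit 'b', reset
Bit 6: prefix='1' (no match yet)
Bit 7: prefix='10' -> emit 'i', reset
Bit 8: prefix='0' -> emit 'b', reset
Bit 9: prefix='0' -> emit 'b', reset

Answer: 4 b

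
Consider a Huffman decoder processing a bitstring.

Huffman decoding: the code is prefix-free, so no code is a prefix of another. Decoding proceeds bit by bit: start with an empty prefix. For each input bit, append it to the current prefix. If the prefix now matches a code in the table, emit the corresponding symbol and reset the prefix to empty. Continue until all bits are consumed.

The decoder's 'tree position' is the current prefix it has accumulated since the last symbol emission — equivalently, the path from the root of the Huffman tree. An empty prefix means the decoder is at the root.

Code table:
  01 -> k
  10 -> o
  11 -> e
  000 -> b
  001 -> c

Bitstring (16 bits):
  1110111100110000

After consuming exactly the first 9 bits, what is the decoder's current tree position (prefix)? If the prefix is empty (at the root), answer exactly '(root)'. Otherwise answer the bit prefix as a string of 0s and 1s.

Bit 0: prefix='1' (no match yet)
Bit 1: prefix='11' -> emit 'e', reset
Bit 2: prefix='1' (no match yet)
Bit 3: prefix='10' -> emit 'o', reset
Bit 4: prefix='1' (no match yet)
Bit 5: prefix='11' -> emit 'e', reset
Bit 6: prefix='1' (no match yet)
Bit 7: prefix='11' -> emit 'e', reset
Bit 8: prefix='0' (no match yet)

Answer: 0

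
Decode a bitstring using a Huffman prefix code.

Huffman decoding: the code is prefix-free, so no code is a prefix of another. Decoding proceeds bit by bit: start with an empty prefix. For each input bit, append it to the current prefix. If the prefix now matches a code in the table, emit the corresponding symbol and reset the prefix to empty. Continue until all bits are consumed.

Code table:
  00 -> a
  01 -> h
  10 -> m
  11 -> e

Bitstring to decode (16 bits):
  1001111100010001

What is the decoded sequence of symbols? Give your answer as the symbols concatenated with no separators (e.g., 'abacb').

Answer: mheeahah

Derivation:
Bit 0: prefix='1' (no match yet)
Bit 1: prefix='10' -> emit 'm', reset
Bit 2: prefix='0' (no match yet)
Bit 3: prefix='01' -> emit 'h', reset
Bit 4: prefix='1' (no match yet)
Bit 5: prefix='11' -> emit 'e', reset
Bit 6: prefix='1' (no match yet)
Bit 7: prefix='11' -> emit 'e', reset
Bit 8: prefix='0' (no match yet)
Bit 9: prefix='00' -> emit 'a', reset
Bit 10: prefix='0' (no match yet)
Bit 11: prefix='01' -> emit 'h', reset
Bit 12: prefix='0' (no match yet)
Bit 13: prefix='00' -> emit 'a', reset
Bit 14: prefix='0' (no match yet)
Bit 15: prefix='01' -> emit 'h', reset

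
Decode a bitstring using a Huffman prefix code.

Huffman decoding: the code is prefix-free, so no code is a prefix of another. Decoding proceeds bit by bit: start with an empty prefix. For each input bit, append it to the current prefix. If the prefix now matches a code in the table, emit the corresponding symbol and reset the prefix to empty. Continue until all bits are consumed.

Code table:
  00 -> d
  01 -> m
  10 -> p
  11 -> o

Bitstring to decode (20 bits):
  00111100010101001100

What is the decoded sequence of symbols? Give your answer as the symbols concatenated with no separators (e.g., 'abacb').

Answer: doodmmmdod

Derivation:
Bit 0: prefix='0' (no match yet)
Bit 1: prefix='00' -> emit 'd', reset
Bit 2: prefix='1' (no match yet)
Bit 3: prefix='11' -> emit 'o', reset
Bit 4: prefix='1' (no match yet)
Bit 5: prefix='11' -> emit 'o', reset
Bit 6: prefix='0' (no match yet)
Bit 7: prefix='00' -> emit 'd', reset
Bit 8: prefix='0' (no match yet)
Bit 9: prefix='01' -> emit 'm', reset
Bit 10: prefix='0' (no match yet)
Bit 11: prefix='01' -> emit 'm', reset
Bit 12: prefix='0' (no match yet)
Bit 13: prefix='01' -> emit 'm', reset
Bit 14: prefix='0' (no match yet)
Bit 15: prefix='00' -> emit 'd', reset
Bit 16: prefix='1' (no match yet)
Bit 17: prefix='11' -> emit 'o', reset
Bit 18: prefix='0' (no match yet)
Bit 19: prefix='00' -> emit 'd', reset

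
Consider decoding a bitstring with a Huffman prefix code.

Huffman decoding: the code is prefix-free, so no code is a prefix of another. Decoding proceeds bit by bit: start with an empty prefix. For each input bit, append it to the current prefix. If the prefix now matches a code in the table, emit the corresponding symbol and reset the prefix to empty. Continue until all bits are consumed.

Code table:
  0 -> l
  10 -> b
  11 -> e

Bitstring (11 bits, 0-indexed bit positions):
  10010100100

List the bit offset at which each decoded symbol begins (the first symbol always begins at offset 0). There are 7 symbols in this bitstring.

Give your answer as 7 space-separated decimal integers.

Answer: 0 2 3 5 7 8 10

Derivation:
Bit 0: prefix='1' (no match yet)
Bit 1: prefix='10' -> emit 'b', reset
Bit 2: prefix='0' -> emit 'l', reset
Bit 3: prefix='1' (no match yet)
Bit 4: prefix='10' -> emit 'b', reset
Bit 5: prefix='1' (no match yet)
Bit 6: prefix='10' -> emit 'b', reset
Bit 7: prefix='0' -> emit 'l', reset
Bit 8: prefix='1' (no match yet)
Bit 9: prefix='10' -> emit 'b', reset
Bit 10: prefix='0' -> emit 'l', reset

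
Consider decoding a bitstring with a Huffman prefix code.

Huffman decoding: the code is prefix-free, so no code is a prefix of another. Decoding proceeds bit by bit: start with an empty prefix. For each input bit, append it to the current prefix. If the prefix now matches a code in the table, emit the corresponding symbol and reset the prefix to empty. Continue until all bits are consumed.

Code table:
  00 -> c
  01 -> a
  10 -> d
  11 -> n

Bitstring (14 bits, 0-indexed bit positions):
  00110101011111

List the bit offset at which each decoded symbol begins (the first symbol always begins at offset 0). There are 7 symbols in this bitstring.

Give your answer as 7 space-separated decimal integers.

Answer: 0 2 4 6 8 10 12

Derivation:
Bit 0: prefix='0' (no match yet)
Bit 1: prefix='00' -> emit 'c', reset
Bit 2: prefix='1' (no match yet)
Bit 3: prefix='11' -> emit 'n', reset
Bit 4: prefix='0' (no match yet)
Bit 5: prefix='01' -> emit 'a', reset
Bit 6: prefix='0' (no match yet)
Bit 7: prefix='01' -> emit 'a', reset
Bit 8: prefix='0' (no match yet)
Bit 9: prefix='01' -> emit 'a', reset
Bit 10: prefix='1' (no match yet)
Bit 11: prefix='11' -> emit 'n', reset
Bit 12: prefix='1' (no match yet)
Bit 13: prefix='11' -> emit 'n', reset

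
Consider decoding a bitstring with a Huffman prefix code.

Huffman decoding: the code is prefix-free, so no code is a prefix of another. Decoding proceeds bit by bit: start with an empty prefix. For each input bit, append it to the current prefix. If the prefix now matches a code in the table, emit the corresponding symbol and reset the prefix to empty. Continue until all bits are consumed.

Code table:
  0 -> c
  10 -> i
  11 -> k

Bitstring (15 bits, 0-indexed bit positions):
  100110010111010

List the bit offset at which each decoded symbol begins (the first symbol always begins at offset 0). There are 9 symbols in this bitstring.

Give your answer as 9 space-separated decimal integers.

Bit 0: prefix='1' (no match yet)
Bit 1: prefix='10' -> emit 'i', reset
Bit 2: prefix='0' -> emit 'c', reset
Bit 3: prefix='1' (no match yet)
Bit 4: prefix='11' -> emit 'k', reset
Bit 5: prefix='0' -> emit 'c', reset
Bit 6: prefix='0' -> emit 'c', reset
Bit 7: prefix='1' (no match yet)
Bit 8: prefix='10' -> emit 'i', reset
Bit 9: prefix='1' (no match yet)
Bit 10: prefix='11' -> emit 'k', reset
Bit 11: prefix='1' (no match yet)
Bit 12: prefix='10' -> emit 'i', reset
Bit 13: prefix='1' (no match yet)
Bit 14: prefix='10' -> emit 'i', reset

Answer: 0 2 3 5 6 7 9 11 13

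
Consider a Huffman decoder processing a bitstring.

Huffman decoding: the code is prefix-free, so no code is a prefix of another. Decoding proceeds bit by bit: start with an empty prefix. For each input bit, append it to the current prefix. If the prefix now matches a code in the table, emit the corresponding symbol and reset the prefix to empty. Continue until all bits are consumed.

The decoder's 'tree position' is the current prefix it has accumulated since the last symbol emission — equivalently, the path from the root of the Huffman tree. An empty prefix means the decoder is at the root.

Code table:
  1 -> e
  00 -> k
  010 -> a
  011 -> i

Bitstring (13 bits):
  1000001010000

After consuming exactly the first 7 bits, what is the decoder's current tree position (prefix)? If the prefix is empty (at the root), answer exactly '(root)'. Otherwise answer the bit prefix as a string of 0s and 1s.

Bit 0: prefix='1' -> emit 'e', reset
Bit 1: prefix='0' (no match yet)
Bit 2: prefix='00' -> emit 'k', reset
Bit 3: prefix='0' (no match yet)
Bit 4: prefix='00' -> emit 'k', reset
Bit 5: prefix='0' (no match yet)
Bit 6: prefix='01' (no match yet)

Answer: 01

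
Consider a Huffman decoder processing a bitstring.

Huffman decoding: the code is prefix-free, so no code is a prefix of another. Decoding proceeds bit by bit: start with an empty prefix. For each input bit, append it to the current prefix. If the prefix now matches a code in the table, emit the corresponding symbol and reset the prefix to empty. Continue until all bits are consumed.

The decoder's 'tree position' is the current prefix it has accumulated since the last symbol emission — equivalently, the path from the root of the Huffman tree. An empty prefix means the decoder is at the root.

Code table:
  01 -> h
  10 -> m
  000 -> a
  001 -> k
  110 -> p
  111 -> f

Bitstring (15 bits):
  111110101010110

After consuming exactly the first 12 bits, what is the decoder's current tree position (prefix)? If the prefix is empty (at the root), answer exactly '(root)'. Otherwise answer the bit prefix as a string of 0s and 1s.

Answer: (root)

Derivation:
Bit 0: prefix='1' (no match yet)
Bit 1: prefix='11' (no match yet)
Bit 2: prefix='111' -> emit 'f', reset
Bit 3: prefix='1' (no match yet)
Bit 4: prefix='11' (no match yet)
Bit 5: prefix='110' -> emit 'p', reset
Bit 6: prefix='1' (no match yet)
Bit 7: prefix='10' -> emit 'm', reset
Bit 8: prefix='1' (no match yet)
Bit 9: prefix='10' -> emit 'm', reset
Bit 10: prefix='1' (no match yet)
Bit 11: prefix='10' -> emit 'm', reset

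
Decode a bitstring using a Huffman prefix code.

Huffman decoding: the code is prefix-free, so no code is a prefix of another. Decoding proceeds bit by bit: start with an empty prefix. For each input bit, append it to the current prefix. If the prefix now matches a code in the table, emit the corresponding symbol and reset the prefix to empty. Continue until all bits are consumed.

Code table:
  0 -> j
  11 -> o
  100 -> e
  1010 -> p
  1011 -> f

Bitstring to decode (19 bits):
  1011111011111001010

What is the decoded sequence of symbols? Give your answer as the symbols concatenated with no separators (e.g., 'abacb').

Bit 0: prefix='1' (no match yet)
Bit 1: prefix='10' (no match yet)
Bit 2: prefix='101' (no match yet)
Bit 3: prefix='1011' -> emit 'f', reset
Bit 4: prefix='1' (no match yet)
Bit 5: prefix='11' -> emit 'o', reset
Bit 6: prefix='1' (no match yet)
Bit 7: prefix='10' (no match yet)
Bit 8: prefix='101' (no match yet)
Bit 9: prefix='1011' -> emit 'f', reset
Bit 10: prefix='1' (no match yet)
Bit 11: prefix='11' -> emit 'o', reset
Bit 12: prefix='1' (no match yet)
Bit 13: prefix='10' (no match yet)
Bit 14: prefix='100' -> emit 'e', reset
Bit 15: prefix='1' (no match yet)
Bit 16: prefix='10' (no match yet)
Bit 17: prefix='101' (no match yet)
Bit 18: prefix='1010' -> emit 'p', reset

Answer: fofoep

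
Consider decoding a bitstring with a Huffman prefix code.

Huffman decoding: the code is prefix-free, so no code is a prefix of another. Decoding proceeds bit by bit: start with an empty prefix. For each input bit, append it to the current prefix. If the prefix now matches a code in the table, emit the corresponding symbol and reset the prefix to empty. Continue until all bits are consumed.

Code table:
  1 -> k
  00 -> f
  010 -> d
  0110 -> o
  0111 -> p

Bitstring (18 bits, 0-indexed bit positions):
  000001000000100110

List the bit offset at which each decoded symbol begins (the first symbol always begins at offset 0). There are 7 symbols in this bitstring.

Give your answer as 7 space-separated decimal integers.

Bit 0: prefix='0' (no match yet)
Bit 1: prefix='00' -> emit 'f', reset
Bit 2: prefix='0' (no match yet)
Bit 3: prefix='00' -> emit 'f', reset
Bit 4: prefix='0' (no match yet)
Bit 5: prefix='01' (no match yet)
Bit 6: prefix='010' -> emit 'd', reset
Bit 7: prefix='0' (no match yet)
Bit 8: prefix='00' -> emit 'f', reset
Bit 9: prefix='0' (no match yet)
Bit 10: prefix='00' -> emit 'f', reset
Bit 11: prefix='0' (no match yet)
Bit 12: prefix='01' (no match yet)
Bit 13: prefix='010' -> emit 'd', reset
Bit 14: prefix='0' (no match yet)
Bit 15: prefix='01' (no match yet)
Bit 16: prefix='011' (no match yet)
Bit 17: prefix='0110' -> emit 'o', reset

Answer: 0 2 4 7 9 11 14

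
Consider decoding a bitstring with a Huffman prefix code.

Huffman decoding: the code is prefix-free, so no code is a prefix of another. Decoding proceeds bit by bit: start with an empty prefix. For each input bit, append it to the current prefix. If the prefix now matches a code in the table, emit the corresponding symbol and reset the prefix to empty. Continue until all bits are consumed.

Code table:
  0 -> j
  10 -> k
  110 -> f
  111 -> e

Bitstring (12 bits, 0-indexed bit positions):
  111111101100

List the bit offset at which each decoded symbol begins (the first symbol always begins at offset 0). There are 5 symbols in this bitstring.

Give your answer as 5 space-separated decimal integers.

Bit 0: prefix='1' (no match yet)
Bit 1: prefix='11' (no match yet)
Bit 2: prefix='111' -> emit 'e', reset
Bit 3: prefix='1' (no match yet)
Bit 4: prefix='11' (no match yet)
Bit 5: prefix='111' -> emit 'e', reset
Bit 6: prefix='1' (no match yet)
Bit 7: prefix='10' -> emit 'k', reset
Bit 8: prefix='1' (no match yet)
Bit 9: prefix='11' (no match yet)
Bit 10: prefix='110' -> emit 'f', reset
Bit 11: prefix='0' -> emit 'j', reset

Answer: 0 3 6 8 11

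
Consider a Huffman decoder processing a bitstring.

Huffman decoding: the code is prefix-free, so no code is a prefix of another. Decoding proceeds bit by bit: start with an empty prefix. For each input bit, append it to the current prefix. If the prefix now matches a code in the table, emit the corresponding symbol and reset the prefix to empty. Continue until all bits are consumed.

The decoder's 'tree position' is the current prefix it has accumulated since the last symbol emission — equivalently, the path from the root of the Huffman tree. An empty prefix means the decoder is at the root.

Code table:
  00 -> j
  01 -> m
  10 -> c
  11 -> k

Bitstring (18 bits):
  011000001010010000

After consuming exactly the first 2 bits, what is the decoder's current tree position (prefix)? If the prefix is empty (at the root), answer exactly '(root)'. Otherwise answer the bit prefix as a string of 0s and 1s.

Answer: (root)

Derivation:
Bit 0: prefix='0' (no match yet)
Bit 1: prefix='01' -> emit 'm', reset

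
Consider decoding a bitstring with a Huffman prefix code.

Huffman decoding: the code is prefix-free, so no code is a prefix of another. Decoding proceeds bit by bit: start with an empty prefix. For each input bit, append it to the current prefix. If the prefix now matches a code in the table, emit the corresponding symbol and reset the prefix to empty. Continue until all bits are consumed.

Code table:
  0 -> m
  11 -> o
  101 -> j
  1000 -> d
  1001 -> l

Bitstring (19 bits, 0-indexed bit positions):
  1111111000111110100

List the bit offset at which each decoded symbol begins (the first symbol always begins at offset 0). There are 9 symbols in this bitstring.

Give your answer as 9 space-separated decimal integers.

Bit 0: prefix='1' (no match yet)
Bit 1: prefix='11' -> emit 'o', reset
Bit 2: prefix='1' (no match yet)
Bit 3: prefix='11' -> emit 'o', reset
Bit 4: prefix='1' (no match yet)
Bit 5: prefix='11' -> emit 'o', reset
Bit 6: prefix='1' (no match yet)
Bit 7: prefix='10' (no match yet)
Bit 8: prefix='100' (no match yet)
Bit 9: prefix='1000' -> emit 'd', reset
Bit 10: prefix='1' (no match yet)
Bit 11: prefix='11' -> emit 'o', reset
Bit 12: prefix='1' (no match yet)
Bit 13: prefix='11' -> emit 'o', reset
Bit 14: prefix='1' (no match yet)
Bit 15: prefix='10' (no match yet)
Bit 16: prefix='101' -> emit 'j', reset
Bit 17: prefix='0' -> emit 'm', reset
Bit 18: prefix='0' -> emit 'm', reset

Answer: 0 2 4 6 10 12 14 17 18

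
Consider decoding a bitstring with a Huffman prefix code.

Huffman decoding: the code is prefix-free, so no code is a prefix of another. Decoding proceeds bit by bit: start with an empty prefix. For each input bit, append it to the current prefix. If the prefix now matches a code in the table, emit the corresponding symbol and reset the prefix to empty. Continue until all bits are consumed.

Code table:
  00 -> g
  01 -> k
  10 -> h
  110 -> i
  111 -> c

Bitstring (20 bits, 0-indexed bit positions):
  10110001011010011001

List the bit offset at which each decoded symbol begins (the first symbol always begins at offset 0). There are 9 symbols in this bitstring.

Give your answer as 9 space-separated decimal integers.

Answer: 0 2 5 7 9 12 14 16 18

Derivation:
Bit 0: prefix='1' (no match yet)
Bit 1: prefix='10' -> emit 'h', reset
Bit 2: prefix='1' (no match yet)
Bit 3: prefix='11' (no match yet)
Bit 4: prefix='110' -> emit 'i', reset
Bit 5: prefix='0' (no match yet)
Bit 6: prefix='00' -> emit 'g', reset
Bit 7: prefix='1' (no match yet)
Bit 8: prefix='10' -> emit 'h', reset
Bit 9: prefix='1' (no match yet)
Bit 10: prefix='11' (no match yet)
Bit 11: prefix='110' -> emit 'i', reset
Bit 12: prefix='1' (no match yet)
Bit 13: prefix='10' -> emit 'h', reset
Bit 14: prefix='0' (no match yet)
Bit 15: prefix='01' -> emit 'k', reset
Bit 16: prefix='1' (no match yet)
Bit 17: prefix='10' -> emit 'h', reset
Bit 18: prefix='0' (no match yet)
Bit 19: prefix='01' -> emit 'k', reset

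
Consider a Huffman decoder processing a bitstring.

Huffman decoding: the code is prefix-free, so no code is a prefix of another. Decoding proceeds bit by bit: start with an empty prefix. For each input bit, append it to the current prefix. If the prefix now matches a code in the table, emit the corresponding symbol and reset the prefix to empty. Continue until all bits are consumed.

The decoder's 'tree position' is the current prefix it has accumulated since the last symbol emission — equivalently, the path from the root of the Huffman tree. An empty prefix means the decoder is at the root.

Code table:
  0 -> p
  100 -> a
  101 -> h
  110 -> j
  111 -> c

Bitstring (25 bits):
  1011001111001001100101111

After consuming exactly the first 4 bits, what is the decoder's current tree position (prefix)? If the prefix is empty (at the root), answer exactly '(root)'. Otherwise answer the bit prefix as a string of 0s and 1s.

Bit 0: prefix='1' (no match yet)
Bit 1: prefix='10' (no match yet)
Bit 2: prefix='101' -> emit 'h', reset
Bit 3: prefix='1' (no match yet)

Answer: 1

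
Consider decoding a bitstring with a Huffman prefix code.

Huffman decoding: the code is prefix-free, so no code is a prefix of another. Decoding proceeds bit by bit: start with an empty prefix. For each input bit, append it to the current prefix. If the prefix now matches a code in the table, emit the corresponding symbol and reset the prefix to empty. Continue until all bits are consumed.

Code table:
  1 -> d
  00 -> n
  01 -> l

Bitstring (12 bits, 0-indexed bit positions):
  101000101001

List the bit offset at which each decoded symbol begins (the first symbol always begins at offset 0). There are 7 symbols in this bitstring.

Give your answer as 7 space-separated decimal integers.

Bit 0: prefix='1' -> emit 'd', reset
Bit 1: prefix='0' (no match yet)
Bit 2: prefix='01' -> emit 'l', reset
Bit 3: prefix='0' (no match yet)
Bit 4: prefix='00' -> emit 'n', reset
Bit 5: prefix='0' (no match yet)
Bit 6: prefix='01' -> emit 'l', reset
Bit 7: prefix='0' (no match yet)
Bit 8: prefix='01' -> emit 'l', reset
Bit 9: prefix='0' (no match yet)
Bit 10: prefix='00' -> emit 'n', reset
Bit 11: prefix='1' -> emit 'd', reset

Answer: 0 1 3 5 7 9 11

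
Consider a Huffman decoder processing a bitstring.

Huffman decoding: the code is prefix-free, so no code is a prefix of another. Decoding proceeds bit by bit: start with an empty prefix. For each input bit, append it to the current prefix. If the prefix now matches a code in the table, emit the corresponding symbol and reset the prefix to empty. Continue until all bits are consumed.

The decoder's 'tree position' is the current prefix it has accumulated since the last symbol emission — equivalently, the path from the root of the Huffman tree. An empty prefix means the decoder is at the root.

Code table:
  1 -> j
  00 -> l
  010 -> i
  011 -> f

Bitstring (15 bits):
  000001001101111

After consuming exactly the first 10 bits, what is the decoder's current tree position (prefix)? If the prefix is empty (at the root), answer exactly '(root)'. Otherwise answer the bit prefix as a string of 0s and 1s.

Answer: (root)

Derivation:
Bit 0: prefix='0' (no match yet)
Bit 1: prefix='00' -> emit 'l', reset
Bit 2: prefix='0' (no match yet)
Bit 3: prefix='00' -> emit 'l', reset
Bit 4: prefix='0' (no match yet)
Bit 5: prefix='01' (no match yet)
Bit 6: prefix='010' -> emit 'i', reset
Bit 7: prefix='0' (no match yet)
Bit 8: prefix='01' (no match yet)
Bit 9: prefix='011' -> emit 'f', reset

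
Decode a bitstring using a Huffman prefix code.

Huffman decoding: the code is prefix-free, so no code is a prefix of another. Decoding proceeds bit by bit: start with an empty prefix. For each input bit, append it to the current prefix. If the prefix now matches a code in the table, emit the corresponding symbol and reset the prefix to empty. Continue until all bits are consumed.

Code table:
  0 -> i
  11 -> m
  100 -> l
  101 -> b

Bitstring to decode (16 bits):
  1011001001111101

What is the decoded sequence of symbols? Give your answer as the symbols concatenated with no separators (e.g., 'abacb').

Answer: bllmmb

Derivation:
Bit 0: prefix='1' (no match yet)
Bit 1: prefix='10' (no match yet)
Bit 2: prefix='101' -> emit 'b', reset
Bit 3: prefix='1' (no match yet)
Bit 4: prefix='10' (no match yet)
Bit 5: prefix='100' -> emit 'l', reset
Bit 6: prefix='1' (no match yet)
Bit 7: prefix='10' (no match yet)
Bit 8: prefix='100' -> emit 'l', reset
Bit 9: prefix='1' (no match yet)
Bit 10: prefix='11' -> emit 'm', reset
Bit 11: prefix='1' (no match yet)
Bit 12: prefix='11' -> emit 'm', reset
Bit 13: prefix='1' (no match yet)
Bit 14: prefix='10' (no match yet)
Bit 15: prefix='101' -> emit 'b', reset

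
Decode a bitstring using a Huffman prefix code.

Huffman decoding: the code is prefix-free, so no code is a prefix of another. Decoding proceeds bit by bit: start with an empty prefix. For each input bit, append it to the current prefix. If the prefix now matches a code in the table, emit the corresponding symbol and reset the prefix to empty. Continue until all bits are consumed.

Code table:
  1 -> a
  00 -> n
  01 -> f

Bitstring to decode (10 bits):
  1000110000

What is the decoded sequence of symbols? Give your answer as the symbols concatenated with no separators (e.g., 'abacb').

Answer: anfann

Derivation:
Bit 0: prefix='1' -> emit 'a', reset
Bit 1: prefix='0' (no match yet)
Bit 2: prefix='00' -> emit 'n', reset
Bit 3: prefix='0' (no match yet)
Bit 4: prefix='01' -> emit 'f', reset
Bit 5: prefix='1' -> emit 'a', reset
Bit 6: prefix='0' (no match yet)
Bit 7: prefix='00' -> emit 'n', reset
Bit 8: prefix='0' (no match yet)
Bit 9: prefix='00' -> emit 'n', reset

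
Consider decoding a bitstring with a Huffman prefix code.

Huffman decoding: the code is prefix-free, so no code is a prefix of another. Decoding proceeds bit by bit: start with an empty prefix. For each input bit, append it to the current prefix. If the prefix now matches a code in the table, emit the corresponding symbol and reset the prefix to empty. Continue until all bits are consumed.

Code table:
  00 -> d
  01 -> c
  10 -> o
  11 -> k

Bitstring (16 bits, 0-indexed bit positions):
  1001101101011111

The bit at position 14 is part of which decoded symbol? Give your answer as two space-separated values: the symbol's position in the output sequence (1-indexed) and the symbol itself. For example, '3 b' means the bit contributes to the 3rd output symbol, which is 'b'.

Bit 0: prefix='1' (no match yet)
Bit 1: prefix='10' -> emit 'o', reset
Bit 2: prefix='0' (no match yet)
Bit 3: prefix='01' -> emit 'c', reset
Bit 4: prefix='1' (no match yet)
Bit 5: prefix='10' -> emit 'o', reset
Bit 6: prefix='1' (no match yet)
Bit 7: prefix='11' -> emit 'k', reset
Bit 8: prefix='0' (no match yet)
Bit 9: prefix='01' -> emit 'c', reset
Bit 10: prefix='0' (no match yet)
Bit 11: prefix='01' -> emit 'c', reset
Bit 12: prefix='1' (no match yet)
Bit 13: prefix='11' -> emit 'k', reset
Bit 14: prefix='1' (no match yet)
Bit 15: prefix='11' -> emit 'k', reset

Answer: 8 k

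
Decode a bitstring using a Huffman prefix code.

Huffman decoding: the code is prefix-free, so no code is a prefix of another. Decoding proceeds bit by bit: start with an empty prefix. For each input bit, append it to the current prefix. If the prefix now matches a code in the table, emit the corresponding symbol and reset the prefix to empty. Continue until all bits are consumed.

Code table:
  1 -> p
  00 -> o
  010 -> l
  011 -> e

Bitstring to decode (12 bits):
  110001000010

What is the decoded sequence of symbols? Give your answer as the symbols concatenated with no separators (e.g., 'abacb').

Answer: ppolol

Derivation:
Bit 0: prefix='1' -> emit 'p', reset
Bit 1: prefix='1' -> emit 'p', reset
Bit 2: prefix='0' (no match yet)
Bit 3: prefix='00' -> emit 'o', reset
Bit 4: prefix='0' (no match yet)
Bit 5: prefix='01' (no match yet)
Bit 6: prefix='010' -> emit 'l', reset
Bit 7: prefix='0' (no match yet)
Bit 8: prefix='00' -> emit 'o', reset
Bit 9: prefix='0' (no match yet)
Bit 10: prefix='01' (no match yet)
Bit 11: prefix='010' -> emit 'l', reset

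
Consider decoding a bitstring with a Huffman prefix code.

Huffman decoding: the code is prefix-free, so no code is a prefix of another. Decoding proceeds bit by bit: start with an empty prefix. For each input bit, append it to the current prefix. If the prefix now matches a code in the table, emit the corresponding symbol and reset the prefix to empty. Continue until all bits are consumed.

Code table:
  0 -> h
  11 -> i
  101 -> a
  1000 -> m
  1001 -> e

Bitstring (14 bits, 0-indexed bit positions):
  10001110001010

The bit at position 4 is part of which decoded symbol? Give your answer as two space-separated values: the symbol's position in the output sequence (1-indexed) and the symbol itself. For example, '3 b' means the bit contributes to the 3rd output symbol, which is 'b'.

Bit 0: prefix='1' (no match yet)
Bit 1: prefix='10' (no match yet)
Bit 2: prefix='100' (no match yet)
Bit 3: prefix='1000' -> emit 'm', reset
Bit 4: prefix='1' (no match yet)
Bit 5: prefix='11' -> emit 'i', reset
Bit 6: prefix='1' (no match yet)
Bit 7: prefix='10' (no match yet)
Bit 8: prefix='100' (no match yet)

Answer: 2 i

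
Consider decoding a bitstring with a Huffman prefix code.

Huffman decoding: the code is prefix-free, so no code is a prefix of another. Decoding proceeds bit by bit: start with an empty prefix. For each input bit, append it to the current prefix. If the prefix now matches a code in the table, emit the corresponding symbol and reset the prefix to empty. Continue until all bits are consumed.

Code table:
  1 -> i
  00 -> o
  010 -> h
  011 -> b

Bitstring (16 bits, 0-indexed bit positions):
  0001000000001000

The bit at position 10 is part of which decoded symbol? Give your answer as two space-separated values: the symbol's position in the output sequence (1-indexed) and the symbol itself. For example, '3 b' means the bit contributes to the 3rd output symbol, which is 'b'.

Answer: 5 o

Derivation:
Bit 0: prefix='0' (no match yet)
Bit 1: prefix='00' -> emit 'o', reset
Bit 2: prefix='0' (no match yet)
Bit 3: prefix='01' (no match yet)
Bit 4: prefix='010' -> emit 'h', reset
Bit 5: prefix='0' (no match yet)
Bit 6: prefix='00' -> emit 'o', reset
Bit 7: prefix='0' (no match yet)
Bit 8: prefix='00' -> emit 'o', reset
Bit 9: prefix='0' (no match yet)
Bit 10: prefix='00' -> emit 'o', reset
Bit 11: prefix='0' (no match yet)
Bit 12: prefix='01' (no match yet)
Bit 13: prefix='010' -> emit 'h', reset
Bit 14: prefix='0' (no match yet)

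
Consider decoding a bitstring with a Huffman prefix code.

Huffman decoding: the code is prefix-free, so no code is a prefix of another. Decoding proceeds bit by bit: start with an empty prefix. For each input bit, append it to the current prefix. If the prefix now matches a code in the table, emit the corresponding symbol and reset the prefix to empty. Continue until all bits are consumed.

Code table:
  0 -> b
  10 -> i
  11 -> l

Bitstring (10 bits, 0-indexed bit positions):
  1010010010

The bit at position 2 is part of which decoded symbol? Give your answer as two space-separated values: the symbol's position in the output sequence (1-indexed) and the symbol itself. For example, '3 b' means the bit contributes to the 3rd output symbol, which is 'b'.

Bit 0: prefix='1' (no match yet)
Bit 1: prefix='10' -> emit 'i', reset
Bit 2: prefix='1' (no match yet)
Bit 3: prefix='10' -> emit 'i', reset
Bit 4: prefix='0' -> emit 'b', reset
Bit 5: prefix='1' (no match yet)
Bit 6: prefix='10' -> emit 'i', reset

Answer: 2 i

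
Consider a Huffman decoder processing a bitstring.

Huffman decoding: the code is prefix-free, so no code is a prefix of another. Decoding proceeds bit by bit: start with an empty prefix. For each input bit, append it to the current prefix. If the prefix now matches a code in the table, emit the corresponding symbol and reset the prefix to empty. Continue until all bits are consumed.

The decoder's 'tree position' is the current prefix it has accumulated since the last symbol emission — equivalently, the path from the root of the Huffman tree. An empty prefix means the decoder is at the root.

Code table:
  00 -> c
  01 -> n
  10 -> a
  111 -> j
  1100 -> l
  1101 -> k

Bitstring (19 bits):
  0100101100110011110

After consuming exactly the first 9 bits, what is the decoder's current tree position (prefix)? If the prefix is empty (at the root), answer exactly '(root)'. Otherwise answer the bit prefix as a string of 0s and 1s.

Answer: 110

Derivation:
Bit 0: prefix='0' (no match yet)
Bit 1: prefix='01' -> emit 'n', reset
Bit 2: prefix='0' (no match yet)
Bit 3: prefix='00' -> emit 'c', reset
Bit 4: prefix='1' (no match yet)
Bit 5: prefix='10' -> emit 'a', reset
Bit 6: prefix='1' (no match yet)
Bit 7: prefix='11' (no match yet)
Bit 8: prefix='110' (no match yet)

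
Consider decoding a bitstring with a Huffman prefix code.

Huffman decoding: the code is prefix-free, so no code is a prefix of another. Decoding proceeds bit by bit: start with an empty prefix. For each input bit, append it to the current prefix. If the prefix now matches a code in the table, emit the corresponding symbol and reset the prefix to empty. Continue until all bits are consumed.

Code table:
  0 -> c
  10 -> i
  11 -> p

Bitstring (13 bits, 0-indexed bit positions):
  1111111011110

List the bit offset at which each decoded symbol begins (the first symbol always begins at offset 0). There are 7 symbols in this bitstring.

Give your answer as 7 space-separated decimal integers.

Answer: 0 2 4 6 8 10 12

Derivation:
Bit 0: prefix='1' (no match yet)
Bit 1: prefix='11' -> emit 'p', reset
Bit 2: prefix='1' (no match yet)
Bit 3: prefix='11' -> emit 'p', reset
Bit 4: prefix='1' (no match yet)
Bit 5: prefix='11' -> emit 'p', reset
Bit 6: prefix='1' (no match yet)
Bit 7: prefix='10' -> emit 'i', reset
Bit 8: prefix='1' (no match yet)
Bit 9: prefix='11' -> emit 'p', reset
Bit 10: prefix='1' (no match yet)
Bit 11: prefix='11' -> emit 'p', reset
Bit 12: prefix='0' -> emit 'c', reset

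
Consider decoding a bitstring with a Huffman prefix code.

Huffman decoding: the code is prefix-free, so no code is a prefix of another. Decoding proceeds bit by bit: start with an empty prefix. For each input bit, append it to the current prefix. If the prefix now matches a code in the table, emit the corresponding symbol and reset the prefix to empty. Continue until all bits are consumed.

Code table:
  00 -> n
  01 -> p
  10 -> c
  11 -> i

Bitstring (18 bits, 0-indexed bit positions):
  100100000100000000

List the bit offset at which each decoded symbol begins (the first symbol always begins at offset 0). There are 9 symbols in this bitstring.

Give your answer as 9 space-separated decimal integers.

Bit 0: prefix='1' (no match yet)
Bit 1: prefix='10' -> emit 'c', reset
Bit 2: prefix='0' (no match yet)
Bit 3: prefix='01' -> emit 'p', reset
Bit 4: prefix='0' (no match yet)
Bit 5: prefix='00' -> emit 'n', reset
Bit 6: prefix='0' (no match yet)
Bit 7: prefix='00' -> emit 'n', reset
Bit 8: prefix='0' (no match yet)
Bit 9: prefix='01' -> emit 'p', reset
Bit 10: prefix='0' (no match yet)
Bit 11: prefix='00' -> emit 'n', reset
Bit 12: prefix='0' (no match yet)
Bit 13: prefix='00' -> emit 'n', reset
Bit 14: prefix='0' (no match yet)
Bit 15: prefix='00' -> emit 'n', reset
Bit 16: prefix='0' (no match yet)
Bit 17: prefix='00' -> emit 'n', reset

Answer: 0 2 4 6 8 10 12 14 16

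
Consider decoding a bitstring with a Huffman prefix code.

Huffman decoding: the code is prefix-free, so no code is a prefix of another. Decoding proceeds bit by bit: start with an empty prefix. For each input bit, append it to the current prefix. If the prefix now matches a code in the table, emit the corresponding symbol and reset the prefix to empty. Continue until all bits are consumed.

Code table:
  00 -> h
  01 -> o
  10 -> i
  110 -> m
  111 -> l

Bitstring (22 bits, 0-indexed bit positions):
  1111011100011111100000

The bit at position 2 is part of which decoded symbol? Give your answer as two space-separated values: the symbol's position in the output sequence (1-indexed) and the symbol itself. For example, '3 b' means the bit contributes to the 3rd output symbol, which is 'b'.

Bit 0: prefix='1' (no match yet)
Bit 1: prefix='11' (no match yet)
Bit 2: prefix='111' -> emit 'l', reset
Bit 3: prefix='1' (no match yet)
Bit 4: prefix='10' -> emit 'i', reset
Bit 5: prefix='1' (no match yet)
Bit 6: prefix='11' (no match yet)

Answer: 1 l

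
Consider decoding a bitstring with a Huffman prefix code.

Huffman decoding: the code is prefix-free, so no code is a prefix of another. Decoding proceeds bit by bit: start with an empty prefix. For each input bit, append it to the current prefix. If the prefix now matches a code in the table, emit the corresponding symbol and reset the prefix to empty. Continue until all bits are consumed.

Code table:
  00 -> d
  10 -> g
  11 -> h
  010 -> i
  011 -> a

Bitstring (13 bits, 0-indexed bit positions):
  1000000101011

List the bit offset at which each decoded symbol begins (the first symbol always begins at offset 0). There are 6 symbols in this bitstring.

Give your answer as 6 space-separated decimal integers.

Answer: 0 2 4 6 9 11

Derivation:
Bit 0: prefix='1' (no match yet)
Bit 1: prefix='10' -> emit 'g', reset
Bit 2: prefix='0' (no match yet)
Bit 3: prefix='00' -> emit 'd', reset
Bit 4: prefix='0' (no match yet)
Bit 5: prefix='00' -> emit 'd', reset
Bit 6: prefix='0' (no match yet)
Bit 7: prefix='01' (no match yet)
Bit 8: prefix='010' -> emit 'i', reset
Bit 9: prefix='1' (no match yet)
Bit 10: prefix='10' -> emit 'g', reset
Bit 11: prefix='1' (no match yet)
Bit 12: prefix='11' -> emit 'h', reset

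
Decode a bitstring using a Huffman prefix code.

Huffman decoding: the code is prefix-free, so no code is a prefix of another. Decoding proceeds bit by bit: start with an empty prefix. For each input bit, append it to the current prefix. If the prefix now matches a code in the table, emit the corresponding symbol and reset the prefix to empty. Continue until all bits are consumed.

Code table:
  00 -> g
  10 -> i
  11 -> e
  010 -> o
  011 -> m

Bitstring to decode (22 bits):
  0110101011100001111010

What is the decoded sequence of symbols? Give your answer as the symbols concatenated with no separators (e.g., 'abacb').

Answer: moieigmeo

Derivation:
Bit 0: prefix='0' (no match yet)
Bit 1: prefix='01' (no match yet)
Bit 2: prefix='011' -> emit 'm', reset
Bit 3: prefix='0' (no match yet)
Bit 4: prefix='01' (no match yet)
Bit 5: prefix='010' -> emit 'o', reset
Bit 6: prefix='1' (no match yet)
Bit 7: prefix='10' -> emit 'i', reset
Bit 8: prefix='1' (no match yet)
Bit 9: prefix='11' -> emit 'e', reset
Bit 10: prefix='1' (no match yet)
Bit 11: prefix='10' -> emit 'i', reset
Bit 12: prefix='0' (no match yet)
Bit 13: prefix='00' -> emit 'g', reset
Bit 14: prefix='0' (no match yet)
Bit 15: prefix='01' (no match yet)
Bit 16: prefix='011' -> emit 'm', reset
Bit 17: prefix='1' (no match yet)
Bit 18: prefix='11' -> emit 'e', reset
Bit 19: prefix='0' (no match yet)
Bit 20: prefix='01' (no match yet)
Bit 21: prefix='010' -> emit 'o', reset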